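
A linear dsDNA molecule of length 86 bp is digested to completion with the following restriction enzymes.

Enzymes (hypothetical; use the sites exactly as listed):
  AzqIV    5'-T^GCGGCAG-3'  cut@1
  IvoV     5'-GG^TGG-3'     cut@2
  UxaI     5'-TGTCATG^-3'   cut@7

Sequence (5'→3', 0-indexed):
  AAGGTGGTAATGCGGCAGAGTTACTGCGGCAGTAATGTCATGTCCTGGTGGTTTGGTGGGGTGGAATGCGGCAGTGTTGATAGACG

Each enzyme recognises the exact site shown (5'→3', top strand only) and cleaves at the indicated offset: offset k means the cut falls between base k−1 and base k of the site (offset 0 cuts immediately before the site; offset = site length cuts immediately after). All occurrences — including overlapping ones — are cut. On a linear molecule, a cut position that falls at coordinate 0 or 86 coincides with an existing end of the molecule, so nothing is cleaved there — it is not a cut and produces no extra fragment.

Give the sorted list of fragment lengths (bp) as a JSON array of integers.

[4,5,6,6,7,8,14,17,19]

Per-enzyme occurrences:
  AzqIV (TGCGGCAG, off=1): starts [10, 24, 66] → cuts [11, 25, 67]
  IvoV (GGTGG, off=2): starts [2, 46, 54, 59] → cuts [4, 48, 56, 61]
  UxaI (TGTCATG, off=7): starts [35] → cuts [42]

Pooled cuts: [4, 11, 25, 42, 48, 56, 61, 67]

Fragments:
  [0,4): 4 bp
  [4,11): 7 bp
  [11,25): 14 bp
  [25,42): 17 bp
  [42,48): 6 bp
  [48,56): 8 bp
  [56,61): 5 bp
  [61,67): 6 bp
  [67,86): 19 bp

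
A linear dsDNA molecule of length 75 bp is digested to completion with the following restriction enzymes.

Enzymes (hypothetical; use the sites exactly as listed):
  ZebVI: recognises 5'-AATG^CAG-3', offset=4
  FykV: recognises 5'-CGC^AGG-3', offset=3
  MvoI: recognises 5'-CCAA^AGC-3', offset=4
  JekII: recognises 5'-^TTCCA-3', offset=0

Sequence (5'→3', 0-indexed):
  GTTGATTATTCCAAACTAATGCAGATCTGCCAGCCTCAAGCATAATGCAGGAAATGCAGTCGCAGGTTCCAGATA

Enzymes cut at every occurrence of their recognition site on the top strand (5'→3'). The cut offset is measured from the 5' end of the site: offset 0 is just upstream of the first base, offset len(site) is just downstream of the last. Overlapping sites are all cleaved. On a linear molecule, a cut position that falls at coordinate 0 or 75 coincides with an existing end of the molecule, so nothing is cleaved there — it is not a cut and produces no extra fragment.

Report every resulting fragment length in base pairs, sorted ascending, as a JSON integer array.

Site scan:
  ZebVI (AATGCAG, off=4): starts [17, 43, 52] → cuts [21, 47, 56]
  FykV (CGCAGG, off=3): starts [60] → cuts [63]
  MvoI (CCAAAGC, off=4): no sites
  JekII (TTCCA, off=0): starts [8, 66] → cuts [8, 66]

Pooled cuts: [8, 21, 47, 56, 63, 66]

Fragments:
  [0,8): 8 bp
  [8,21): 13 bp
  [21,47): 26 bp
  [47,56): 9 bp
  [56,63): 7 bp
  [63,66): 3 bp
  [66,75): 9 bp

[3,7,8,9,9,13,26]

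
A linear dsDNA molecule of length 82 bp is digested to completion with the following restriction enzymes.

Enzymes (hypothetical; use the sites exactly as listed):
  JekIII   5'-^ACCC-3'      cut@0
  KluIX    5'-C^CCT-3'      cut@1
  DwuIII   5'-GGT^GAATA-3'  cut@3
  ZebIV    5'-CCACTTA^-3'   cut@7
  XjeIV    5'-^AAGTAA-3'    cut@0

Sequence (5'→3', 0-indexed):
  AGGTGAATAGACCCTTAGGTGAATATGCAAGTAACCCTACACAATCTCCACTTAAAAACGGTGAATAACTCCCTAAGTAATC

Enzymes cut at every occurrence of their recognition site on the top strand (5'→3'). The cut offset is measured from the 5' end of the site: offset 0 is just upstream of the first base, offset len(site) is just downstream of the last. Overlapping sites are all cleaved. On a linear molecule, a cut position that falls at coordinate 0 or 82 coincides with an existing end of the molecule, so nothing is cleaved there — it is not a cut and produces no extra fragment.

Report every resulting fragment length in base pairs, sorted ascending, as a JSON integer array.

[2,2,3,4,5,6,8,8,8,8,9,19]

Site scan:
  JekIII (ACCC, off=0): starts [10, 33] → cuts [10, 33]
  KluIX (CCCT, off=1): starts [11, 34, 70] → cuts [12, 35, 71]
  DwuIII (GGTGAATA, off=3): starts [1, 17, 59] → cuts [4, 20, 62]
  ZebIV (CCACTTA, off=7): starts [47] → cuts [54]
  XjeIV (AAGTAA, off=0): starts [28, 74] → cuts [28, 74]

Pooled cuts: [4, 10, 12, 20, 28, 33, 35, 54, 62, 71, 74]

Fragments:
  [0,4): 4 bp
  [4,10): 6 bp
  [10,12): 2 bp
  [12,20): 8 bp
  [20,28): 8 bp
  [28,33): 5 bp
  [33,35): 2 bp
  [35,54): 19 bp
  [54,62): 8 bp
  [62,71): 9 bp
  [71,74): 3 bp
  [74,82): 8 bp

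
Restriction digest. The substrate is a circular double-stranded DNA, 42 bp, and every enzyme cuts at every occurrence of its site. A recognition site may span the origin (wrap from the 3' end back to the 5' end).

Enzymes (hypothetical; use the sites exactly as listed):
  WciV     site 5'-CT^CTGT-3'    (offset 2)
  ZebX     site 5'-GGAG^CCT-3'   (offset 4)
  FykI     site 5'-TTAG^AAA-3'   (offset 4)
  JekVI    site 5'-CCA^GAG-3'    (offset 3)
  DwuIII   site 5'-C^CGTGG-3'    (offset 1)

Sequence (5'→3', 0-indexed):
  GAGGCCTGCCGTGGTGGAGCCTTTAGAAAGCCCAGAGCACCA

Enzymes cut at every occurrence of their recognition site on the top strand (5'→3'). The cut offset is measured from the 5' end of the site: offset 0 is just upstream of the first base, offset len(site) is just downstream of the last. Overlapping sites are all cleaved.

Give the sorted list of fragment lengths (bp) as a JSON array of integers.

[7,8,8,9,10]

Scan for sites:
  WciV (CTCTGT, off=2): no sites
  ZebX GGAGCCT/4: at [15] ⇒ [19]
  FykI TTAGAAA/4: at [22] ⇒ [26]
  JekVI CCAGAG/3: at [31, 39] ⇒ [0, 34]
  DwuIII CCGTGG/1: at [8] ⇒ [9]

All cut coordinates (distinct, sorted): [0, 9, 19, 26, 34]

Fragment lengths:
  0→9: 9 bp
  9→19: 10 bp
  19→26: 7 bp
  26→34: 8 bp
  34→0 (wrap): 42-34+0 = 8 bp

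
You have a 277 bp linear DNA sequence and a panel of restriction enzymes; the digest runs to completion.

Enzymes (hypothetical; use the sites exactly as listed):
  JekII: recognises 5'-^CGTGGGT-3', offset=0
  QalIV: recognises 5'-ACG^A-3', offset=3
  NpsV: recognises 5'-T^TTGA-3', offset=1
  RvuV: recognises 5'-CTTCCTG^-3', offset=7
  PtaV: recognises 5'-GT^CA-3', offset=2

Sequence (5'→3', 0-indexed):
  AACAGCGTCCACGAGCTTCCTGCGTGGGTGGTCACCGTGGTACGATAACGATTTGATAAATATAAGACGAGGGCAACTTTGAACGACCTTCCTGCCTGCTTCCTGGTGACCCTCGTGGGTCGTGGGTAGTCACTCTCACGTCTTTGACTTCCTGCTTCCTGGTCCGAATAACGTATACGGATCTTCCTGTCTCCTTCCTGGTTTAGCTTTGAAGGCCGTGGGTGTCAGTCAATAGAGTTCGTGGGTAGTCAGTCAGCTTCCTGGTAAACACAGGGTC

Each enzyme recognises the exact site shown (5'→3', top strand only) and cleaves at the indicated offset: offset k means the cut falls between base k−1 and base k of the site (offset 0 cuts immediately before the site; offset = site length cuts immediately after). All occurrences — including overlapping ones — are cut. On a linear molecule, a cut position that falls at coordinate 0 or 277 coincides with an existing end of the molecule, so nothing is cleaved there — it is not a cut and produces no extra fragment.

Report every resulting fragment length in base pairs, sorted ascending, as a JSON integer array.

[2,4,4,6,7,7,7,8,8,8,9,9,9,9,10,10,10,10,10,11,11,11,12,13,13,14,17,28]

Scan for sites:
  JekII (CGTGGGT, off=0): starts [22, 113, 120, 216, 239] → cuts [22, 113, 120, 216, 239]
  QalIV (ACGA, off=3): starts [10, 41, 47, 66, 82] → cuts [13, 44, 50, 69, 85]
  NpsV (TTTGA, off=1): starts [51, 77, 142, 207] → cuts [52, 78, 143, 208]
  RvuV (CTTCCTG, off=7): starts [15, 87, 98, 147, 154, 182, 193, 256] → cuts [22, 94, 105, 154, 161, 189, 200, 263]
  PtaV (GTCA, off=2): starts [30, 128, 223, 227, 247, 251] → cuts [32, 130, 225, 229, 249, 253]

Pooled cuts: [13, 22, 32, 44, 50, 52, 69, 78, 85, 94, 105, 113, 120, 130, 143, 154, 161, 189, 200, 208, 216, 225, 229, 239, 249, 253, 263]

Fragment lengths:
  [0,13): 13 bp
  [13,22): 9 bp
  [22,32): 10 bp
  [32,44): 12 bp
  [44,50): 6 bp
  [50,52): 2 bp
  [52,69): 17 bp
  [69,78): 9 bp
  [78,85): 7 bp
  [85,94): 9 bp
  [94,105): 11 bp
  [105,113): 8 bp
  [113,120): 7 bp
  [120,130): 10 bp
  [130,143): 13 bp
  [143,154): 11 bp
  [154,161): 7 bp
  [161,189): 28 bp
  [189,200): 11 bp
  [200,208): 8 bp
  [208,216): 8 bp
  [216,225): 9 bp
  [225,229): 4 bp
  [229,239): 10 bp
  [239,249): 10 bp
  [249,253): 4 bp
  [253,263): 10 bp
  [263,277): 14 bp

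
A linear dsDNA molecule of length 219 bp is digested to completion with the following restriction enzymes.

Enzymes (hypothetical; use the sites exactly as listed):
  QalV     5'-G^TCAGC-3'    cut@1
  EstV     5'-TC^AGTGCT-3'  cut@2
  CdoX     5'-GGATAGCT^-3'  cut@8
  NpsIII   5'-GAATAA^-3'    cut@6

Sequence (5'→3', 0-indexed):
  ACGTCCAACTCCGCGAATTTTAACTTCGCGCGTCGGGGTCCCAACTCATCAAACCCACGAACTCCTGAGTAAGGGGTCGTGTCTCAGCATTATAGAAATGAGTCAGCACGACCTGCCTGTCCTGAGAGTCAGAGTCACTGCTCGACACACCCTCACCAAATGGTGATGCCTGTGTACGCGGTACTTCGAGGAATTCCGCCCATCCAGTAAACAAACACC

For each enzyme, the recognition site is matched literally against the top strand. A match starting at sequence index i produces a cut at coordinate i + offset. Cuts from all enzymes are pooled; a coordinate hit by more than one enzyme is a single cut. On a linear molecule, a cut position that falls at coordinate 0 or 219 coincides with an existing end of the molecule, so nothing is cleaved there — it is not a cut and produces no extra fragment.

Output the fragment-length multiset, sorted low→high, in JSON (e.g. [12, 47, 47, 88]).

Scan for sites:
  QalV GTCAGC/1: at [101] ⇒ [102]
  EstV (TCAGTGCT, off=2): no sites
  CdoX (GGATAGCT, off=8): no sites
  NpsIII (GAATAA, off=6): no sites

All cut coordinates (distinct, sorted): [102]

Fragments:
  [0,102): 102 bp
  [102,219): 117 bp

[102,117]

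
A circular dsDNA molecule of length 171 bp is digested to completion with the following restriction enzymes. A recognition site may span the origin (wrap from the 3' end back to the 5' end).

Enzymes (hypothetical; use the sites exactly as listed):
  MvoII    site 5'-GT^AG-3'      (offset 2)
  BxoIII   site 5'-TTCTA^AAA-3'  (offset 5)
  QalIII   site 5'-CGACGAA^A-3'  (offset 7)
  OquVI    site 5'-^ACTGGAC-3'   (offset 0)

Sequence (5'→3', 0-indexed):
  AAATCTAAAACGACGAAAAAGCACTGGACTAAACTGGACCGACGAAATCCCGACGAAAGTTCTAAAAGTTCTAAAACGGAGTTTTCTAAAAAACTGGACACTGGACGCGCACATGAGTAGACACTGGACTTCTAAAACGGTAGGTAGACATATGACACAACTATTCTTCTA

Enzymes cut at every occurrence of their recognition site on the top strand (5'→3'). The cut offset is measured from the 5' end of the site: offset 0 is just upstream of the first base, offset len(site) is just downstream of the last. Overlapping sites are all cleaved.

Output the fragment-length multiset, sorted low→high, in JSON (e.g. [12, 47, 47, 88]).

Per-enzyme occurrences:
  MvoII (GTAG, off=2): starts [116, 139, 143] → cuts [118, 141, 145]
  BxoIII (TTCTAAAA, off=5): starts [59, 68, 83, 129, 166] → cuts [0, 64, 73, 88, 134]
  QalIII (CGACGAAA, off=7): starts [10, 39, 50] → cuts [17, 46, 57]
  OquVI (ACTGGAC, off=0): starts [22, 32, 92, 99, 122] → cuts [22, 32, 92, 99, 122]

Pooled cuts: [0, 17, 22, 32, 46, 57, 64, 73, 88, 92, 99, 118, 122, 134, 141, 145]

Fragments:
  0→17: 17 bp
  17→22: 5 bp
  22→32: 10 bp
  32→46: 14 bp
  46→57: 11 bp
  57→64: 7 bp
  64→73: 9 bp
  73→88: 15 bp
  88→92: 4 bp
  92→99: 7 bp
  99→118: 19 bp
  118→122: 4 bp
  122→134: 12 bp
  134→141: 7 bp
  141→145: 4 bp
  145→0 (wrap): 171-145+0 = 26 bp

[4,4,4,5,7,7,7,9,10,11,12,14,15,17,19,26]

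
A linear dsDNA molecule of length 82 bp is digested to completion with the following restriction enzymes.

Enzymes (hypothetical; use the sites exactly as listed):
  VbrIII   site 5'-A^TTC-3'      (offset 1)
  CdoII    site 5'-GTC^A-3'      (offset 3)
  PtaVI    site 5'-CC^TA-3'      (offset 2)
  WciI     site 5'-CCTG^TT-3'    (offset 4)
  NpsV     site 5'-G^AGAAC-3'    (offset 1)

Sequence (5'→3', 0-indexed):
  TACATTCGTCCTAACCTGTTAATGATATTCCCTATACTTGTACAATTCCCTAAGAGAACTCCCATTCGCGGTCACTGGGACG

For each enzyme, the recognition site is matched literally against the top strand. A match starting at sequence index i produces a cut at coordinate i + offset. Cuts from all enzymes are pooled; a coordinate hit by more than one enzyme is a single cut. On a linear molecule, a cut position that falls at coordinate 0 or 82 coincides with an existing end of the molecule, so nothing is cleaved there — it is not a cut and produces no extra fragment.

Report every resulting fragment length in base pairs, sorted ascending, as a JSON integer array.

[4,4,5,5,7,7,9,9,9,10,13]

Site scan:
  VbrIII (ATTC, off=1): starts [3, 26, 44, 63] → cuts [4, 27, 45, 64]
  CdoII (GTCA, off=3): starts [70] → cuts [73]
  PtaVI (CCTA, off=2): starts [9, 30, 48] → cuts [11, 32, 50]
  WciI (CCTGTT, off=4): starts [14] → cuts [18]
  NpsV (GAGAAC, off=1): starts [53] → cuts [54]

Pooled cuts: [4, 11, 18, 27, 32, 45, 50, 54, 64, 73]

Fragment lengths:
  [0,4): 4 bp
  [4,11): 7 bp
  [11,18): 7 bp
  [18,27): 9 bp
  [27,32): 5 bp
  [32,45): 13 bp
  [45,50): 5 bp
  [50,54): 4 bp
  [54,64): 10 bp
  [64,73): 9 bp
  [73,82): 9 bp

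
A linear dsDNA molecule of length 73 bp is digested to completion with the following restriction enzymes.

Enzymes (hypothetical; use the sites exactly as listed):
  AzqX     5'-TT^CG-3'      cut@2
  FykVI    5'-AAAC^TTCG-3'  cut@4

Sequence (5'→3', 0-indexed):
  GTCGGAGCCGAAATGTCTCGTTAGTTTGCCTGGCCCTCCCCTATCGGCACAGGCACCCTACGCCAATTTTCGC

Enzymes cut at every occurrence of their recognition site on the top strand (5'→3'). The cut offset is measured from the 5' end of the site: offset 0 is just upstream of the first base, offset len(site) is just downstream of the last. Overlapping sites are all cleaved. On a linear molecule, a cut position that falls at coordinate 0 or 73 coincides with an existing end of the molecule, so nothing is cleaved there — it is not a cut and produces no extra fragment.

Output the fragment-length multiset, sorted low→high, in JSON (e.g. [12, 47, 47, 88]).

[3,70]

Site scan:
  AzqX (TTCG, off=2): starts [68] → cuts [70]
  FykVI (AAACTTCG, off=4): no sites

All cut coordinates (distinct, sorted): [70]

Fragments:
  [0,70): 70 bp
  [70,73): 3 bp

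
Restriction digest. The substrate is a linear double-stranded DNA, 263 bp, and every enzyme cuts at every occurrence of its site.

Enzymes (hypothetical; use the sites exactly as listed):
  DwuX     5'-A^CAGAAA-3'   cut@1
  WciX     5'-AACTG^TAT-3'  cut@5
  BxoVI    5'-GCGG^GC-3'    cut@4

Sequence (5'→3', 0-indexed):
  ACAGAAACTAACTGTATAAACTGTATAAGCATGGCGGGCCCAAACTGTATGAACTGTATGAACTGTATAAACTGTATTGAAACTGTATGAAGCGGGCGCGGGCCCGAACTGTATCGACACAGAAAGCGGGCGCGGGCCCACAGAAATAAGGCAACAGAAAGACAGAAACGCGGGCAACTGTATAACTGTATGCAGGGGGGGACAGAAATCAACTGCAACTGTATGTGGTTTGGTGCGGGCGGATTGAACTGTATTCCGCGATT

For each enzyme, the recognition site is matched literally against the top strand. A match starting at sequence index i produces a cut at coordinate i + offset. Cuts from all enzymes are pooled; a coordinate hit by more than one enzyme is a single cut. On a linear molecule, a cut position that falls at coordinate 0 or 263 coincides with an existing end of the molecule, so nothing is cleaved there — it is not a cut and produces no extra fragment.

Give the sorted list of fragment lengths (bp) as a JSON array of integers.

Per-enzyme occurrences:
  DwuX (ACAGAAA, off=1): starts [0, 118, 139, 153, 161, 201] → cuts [1, 119, 140, 154, 162, 202]
  WciX (AACTGTAT, off=5): starts [9, 18, 42, 51, 60, 69, 80, 106, 175, 183, 216, 246] → cuts [14, 23, 47, 56, 65, 74, 85, 111, 180, 188, 221, 251]
  BxoVI (GCGGGC, off=4): starts [33, 91, 97, 125, 131, 169, 234] → cuts [37, 95, 101, 129, 135, 173, 238]

Pooled cuts: [1, 14, 23, 37, 47, 56, 65, 74, 85, 95, 101, 111, 119, 129, 135, 140, 154, 162, 173, 180, 188, 202, 221, 238, 251]

Fragment lengths:
  [0,1): 1 bp
  [1,14): 13 bp
  [14,23): 9 bp
  [23,37): 14 bp
  [37,47): 10 bp
  [47,56): 9 bp
  [56,65): 9 bp
  [65,74): 9 bp
  [74,85): 11 bp
  [85,95): 10 bp
  [95,101): 6 bp
  [101,111): 10 bp
  [111,119): 8 bp
  [119,129): 10 bp
  [129,135): 6 bp
  [135,140): 5 bp
  [140,154): 14 bp
  [154,162): 8 bp
  [162,173): 11 bp
  [173,180): 7 bp
  [180,188): 8 bp
  [188,202): 14 bp
  [202,221): 19 bp
  [221,238): 17 bp
  [238,251): 13 bp
  [251,263): 12 bp

[1,5,6,6,7,8,8,8,9,9,9,9,10,10,10,10,11,11,12,13,13,14,14,14,17,19]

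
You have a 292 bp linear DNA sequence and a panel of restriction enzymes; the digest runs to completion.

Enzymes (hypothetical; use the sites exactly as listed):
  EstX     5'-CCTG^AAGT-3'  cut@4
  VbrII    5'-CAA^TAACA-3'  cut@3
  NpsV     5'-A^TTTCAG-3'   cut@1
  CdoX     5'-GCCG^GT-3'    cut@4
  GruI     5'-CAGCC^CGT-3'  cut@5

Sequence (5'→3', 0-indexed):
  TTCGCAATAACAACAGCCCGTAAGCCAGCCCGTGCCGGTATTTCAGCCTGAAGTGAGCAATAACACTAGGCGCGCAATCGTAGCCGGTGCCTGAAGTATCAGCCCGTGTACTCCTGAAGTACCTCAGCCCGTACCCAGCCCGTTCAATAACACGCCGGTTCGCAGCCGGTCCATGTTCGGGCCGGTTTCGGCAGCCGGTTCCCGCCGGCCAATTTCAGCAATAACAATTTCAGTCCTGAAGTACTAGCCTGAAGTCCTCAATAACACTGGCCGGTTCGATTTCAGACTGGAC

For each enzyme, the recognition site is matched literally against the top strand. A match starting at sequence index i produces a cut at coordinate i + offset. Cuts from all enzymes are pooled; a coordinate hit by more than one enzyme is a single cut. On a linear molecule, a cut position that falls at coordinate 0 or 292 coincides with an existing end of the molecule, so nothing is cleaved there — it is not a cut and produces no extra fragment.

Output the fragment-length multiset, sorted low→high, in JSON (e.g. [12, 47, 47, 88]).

[3,6,6,7,7,7,7,9,10,10,10,10,11,11,11,11,11,12,12,12,13,13,13,13,15,16,26]

Site scan:
  EstX CCTGAAGT/4: at [46, 89, 112, 234, 247] ⇒ [50, 93, 116, 238, 251]
  VbrII CAATAACA/3: at [4, 57, 144, 218, 258] ⇒ [7, 60, 147, 221, 261]
  NpsV ATTTCAG/1: at [39, 211, 226, 278] ⇒ [40, 212, 227, 279]
  CdoX GCCGGT/4: at [33, 82, 153, 164, 180, 193, 269] ⇒ [37, 86, 157, 168, 184, 197, 273]
  GruI CAGCCCGT/5: at [13, 25, 99, 124, 135] ⇒ [18, 30, 104, 129, 140]

Pooled cuts: [7, 18, 30, 37, 40, 50, 60, 86, 93, 104, 116, 129, 140, 147, 157, 168, 184, 197, 212, 221, 227, 238, 251, 261, 273, 279]

Fragments:
  [0,7): 7 bp
  [7,18): 11 bp
  [18,30): 12 bp
  [30,37): 7 bp
  [37,40): 3 bp
  [40,50): 10 bp
  [50,60): 10 bp
  [60,86): 26 bp
  [86,93): 7 bp
  [93,104): 11 bp
  [104,116): 12 bp
  [116,129): 13 bp
  [129,140): 11 bp
  [140,147): 7 bp
  [147,157): 10 bp
  [157,168): 11 bp
  [168,184): 16 bp
  [184,197): 13 bp
  [197,212): 15 bp
  [212,221): 9 bp
  [221,227): 6 bp
  [227,238): 11 bp
  [238,251): 13 bp
  [251,261): 10 bp
  [261,273): 12 bp
  [273,279): 6 bp
  [279,292): 13 bp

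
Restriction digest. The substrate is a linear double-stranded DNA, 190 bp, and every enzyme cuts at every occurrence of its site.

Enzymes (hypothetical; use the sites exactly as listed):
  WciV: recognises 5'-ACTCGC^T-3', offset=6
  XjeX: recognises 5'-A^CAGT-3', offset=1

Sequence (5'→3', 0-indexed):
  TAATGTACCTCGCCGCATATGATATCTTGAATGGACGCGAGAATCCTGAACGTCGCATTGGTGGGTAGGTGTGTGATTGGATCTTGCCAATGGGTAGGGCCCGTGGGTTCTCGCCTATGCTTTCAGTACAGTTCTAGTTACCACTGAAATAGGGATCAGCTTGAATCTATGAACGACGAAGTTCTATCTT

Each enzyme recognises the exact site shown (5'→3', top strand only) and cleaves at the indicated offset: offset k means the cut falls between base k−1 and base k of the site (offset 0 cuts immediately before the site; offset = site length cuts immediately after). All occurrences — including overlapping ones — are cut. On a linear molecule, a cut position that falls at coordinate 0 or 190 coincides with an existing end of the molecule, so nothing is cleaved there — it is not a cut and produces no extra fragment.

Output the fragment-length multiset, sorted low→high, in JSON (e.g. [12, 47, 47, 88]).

[62,128]

Site scan:
  WciV (ACTCGCT, off=6): no sites
  XjeX (ACAGT, off=1): starts [127] → cuts [128]

Pooled cuts: [128]

Fragments:
  [0,128): 128 bp
  [128,190): 62 bp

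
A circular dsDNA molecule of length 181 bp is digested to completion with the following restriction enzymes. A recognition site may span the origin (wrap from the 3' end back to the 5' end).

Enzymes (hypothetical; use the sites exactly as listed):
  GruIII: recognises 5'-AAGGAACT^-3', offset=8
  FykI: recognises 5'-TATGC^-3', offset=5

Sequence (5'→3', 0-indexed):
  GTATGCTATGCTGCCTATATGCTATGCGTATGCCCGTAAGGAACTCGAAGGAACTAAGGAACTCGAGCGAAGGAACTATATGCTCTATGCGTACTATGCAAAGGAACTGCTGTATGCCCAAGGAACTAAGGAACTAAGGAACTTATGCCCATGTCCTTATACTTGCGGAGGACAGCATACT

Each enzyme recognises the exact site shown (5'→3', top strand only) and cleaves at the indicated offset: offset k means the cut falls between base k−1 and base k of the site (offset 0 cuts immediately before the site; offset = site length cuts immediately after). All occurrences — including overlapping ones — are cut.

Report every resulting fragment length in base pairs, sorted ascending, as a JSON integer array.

[5,5,5,6,6,7,8,8,8,9,9,9,10,10,11,12,14,39]

Per-enzyme occurrences:
  GruIII (AAGGAACT, off=8): starts [37, 47, 55, 69, 100, 119, 127, 135] → cuts [45, 55, 63, 77, 108, 127, 135, 143]
  FykI (TATGC, off=5): starts [1, 6, 17, 22, 28, 78, 85, 94, 112, 143] → cuts [6, 11, 22, 27, 33, 83, 90, 99, 117, 148]

All cut coordinates (distinct, sorted): [6, 11, 22, 27, 33, 45, 55, 63, 77, 83, 90, 99, 108, 117, 127, 135, 143, 148]

Fragments:
  6→11: 5 bp
  11→22: 11 bp
  22→27: 5 bp
  27→33: 6 bp
  33→45: 12 bp
  45→55: 10 bp
  55→63: 8 bp
  63→77: 14 bp
  77→83: 6 bp
  83→90: 7 bp
  90→99: 9 bp
  99→108: 9 bp
  108→117: 9 bp
  117→127: 10 bp
  127→135: 8 bp
  135→143: 8 bp
  143→148: 5 bp
  148→6 (wrap): 181-148+6 = 39 bp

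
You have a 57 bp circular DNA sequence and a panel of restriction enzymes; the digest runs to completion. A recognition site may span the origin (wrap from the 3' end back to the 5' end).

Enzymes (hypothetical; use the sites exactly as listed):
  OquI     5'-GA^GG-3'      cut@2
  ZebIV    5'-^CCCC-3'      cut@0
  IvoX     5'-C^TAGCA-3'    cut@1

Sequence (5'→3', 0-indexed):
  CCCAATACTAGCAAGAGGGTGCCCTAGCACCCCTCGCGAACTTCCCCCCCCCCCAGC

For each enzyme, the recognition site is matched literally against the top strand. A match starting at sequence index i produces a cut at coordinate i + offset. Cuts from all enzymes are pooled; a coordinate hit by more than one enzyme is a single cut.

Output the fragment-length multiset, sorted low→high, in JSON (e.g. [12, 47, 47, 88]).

[1,1,1,1,1,1,1,5,6,8,8,9,14]

Site scan:
  OquI GAGG/2: at [14] ⇒ [16]
  ZebIV CCCC/0: at [29, 43, 44, 45, 46, 47, 48, 49, 50, 56] ⇒ [29, 43, 44, 45, 46, 47, 48, 49, 50, 56]
  IvoX CTAGCA/1: at [7, 23] ⇒ [8, 24]

All cut coordinates (distinct, sorted): [8, 16, 24, 29, 43, 44, 45, 46, 47, 48, 49, 50, 56]

Fragment lengths:
  8→16: 8 bp
  16→24: 8 bp
  24→29: 5 bp
  29→43: 14 bp
  43→44: 1 bp
  44→45: 1 bp
  45→46: 1 bp
  46→47: 1 bp
  47→48: 1 bp
  48→49: 1 bp
  49→50: 1 bp
  50→56: 6 bp
  56→8 (wrap): 57-56+8 = 9 bp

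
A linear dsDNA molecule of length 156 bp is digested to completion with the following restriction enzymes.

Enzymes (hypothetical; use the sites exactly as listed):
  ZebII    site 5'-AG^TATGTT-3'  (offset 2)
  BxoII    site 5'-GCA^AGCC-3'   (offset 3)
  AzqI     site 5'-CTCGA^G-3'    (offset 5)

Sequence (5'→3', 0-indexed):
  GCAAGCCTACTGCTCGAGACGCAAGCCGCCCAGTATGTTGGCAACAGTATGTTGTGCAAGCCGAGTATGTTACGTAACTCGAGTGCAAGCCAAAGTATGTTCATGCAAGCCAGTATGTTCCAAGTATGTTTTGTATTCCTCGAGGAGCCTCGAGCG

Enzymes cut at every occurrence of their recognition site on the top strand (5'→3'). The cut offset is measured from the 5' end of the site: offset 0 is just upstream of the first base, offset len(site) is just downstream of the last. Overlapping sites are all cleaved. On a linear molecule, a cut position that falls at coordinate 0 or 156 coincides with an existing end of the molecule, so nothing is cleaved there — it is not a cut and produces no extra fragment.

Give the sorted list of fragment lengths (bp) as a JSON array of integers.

Per-enzyme occurrences:
  ZebII AGTATGTT/2: at [31, 45, 63, 93, 111, 122] ⇒ [33, 47, 65, 95, 113, 124]
  BxoII GCAAGCC/3: at [0, 20, 55, 84, 104] ⇒ [3, 23, 58, 87, 107]
  AzqI CTCGAG/5: at [12, 77, 138, 148] ⇒ [17, 82, 143, 153]

All cut coordinates (distinct, sorted): [3, 17, 23, 33, 47, 58, 65, 82, 87, 95, 107, 113, 124, 143, 153]

Fragments:
  [0,3): 3 bp
  [3,17): 14 bp
  [17,23): 6 bp
  [23,33): 10 bp
  [33,47): 14 bp
  [47,58): 11 bp
  [58,65): 7 bp
  [65,82): 17 bp
  [82,87): 5 bp
  [87,95): 8 bp
  [95,107): 12 bp
  [107,113): 6 bp
  [113,124): 11 bp
  [124,143): 19 bp
  [143,153): 10 bp
  [153,156): 3 bp

[3,3,5,6,6,7,8,10,10,11,11,12,14,14,17,19]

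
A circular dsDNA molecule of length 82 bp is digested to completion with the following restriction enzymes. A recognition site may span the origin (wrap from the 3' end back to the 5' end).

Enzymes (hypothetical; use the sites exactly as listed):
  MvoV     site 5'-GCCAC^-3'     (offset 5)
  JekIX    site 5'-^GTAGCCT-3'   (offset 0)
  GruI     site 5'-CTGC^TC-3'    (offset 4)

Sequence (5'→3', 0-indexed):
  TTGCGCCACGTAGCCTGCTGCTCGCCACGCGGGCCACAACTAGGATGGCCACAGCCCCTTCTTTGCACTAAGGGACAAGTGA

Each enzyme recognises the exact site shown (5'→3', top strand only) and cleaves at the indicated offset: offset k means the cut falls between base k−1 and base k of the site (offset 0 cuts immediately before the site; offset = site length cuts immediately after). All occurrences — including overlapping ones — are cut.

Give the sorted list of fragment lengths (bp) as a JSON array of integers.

Per-enzyme occurrences:
  MvoV (GCCAC, off=5): starts [4, 23, 32, 47] → cuts [9, 28, 37, 52]
  JekIX (GTAGCCT, off=0): starts [9] → cuts [9]
  GruI (CTGCTC, off=4): starts [17] → cuts [21]

Pooled cuts: [9, 21, 28, 37, 52]

Fragment lengths:
  9→21: 12 bp
  21→28: 7 bp
  28→37: 9 bp
  37→52: 15 bp
  52→9 (wrap): 82-52+9 = 39 bp

[7,9,12,15,39]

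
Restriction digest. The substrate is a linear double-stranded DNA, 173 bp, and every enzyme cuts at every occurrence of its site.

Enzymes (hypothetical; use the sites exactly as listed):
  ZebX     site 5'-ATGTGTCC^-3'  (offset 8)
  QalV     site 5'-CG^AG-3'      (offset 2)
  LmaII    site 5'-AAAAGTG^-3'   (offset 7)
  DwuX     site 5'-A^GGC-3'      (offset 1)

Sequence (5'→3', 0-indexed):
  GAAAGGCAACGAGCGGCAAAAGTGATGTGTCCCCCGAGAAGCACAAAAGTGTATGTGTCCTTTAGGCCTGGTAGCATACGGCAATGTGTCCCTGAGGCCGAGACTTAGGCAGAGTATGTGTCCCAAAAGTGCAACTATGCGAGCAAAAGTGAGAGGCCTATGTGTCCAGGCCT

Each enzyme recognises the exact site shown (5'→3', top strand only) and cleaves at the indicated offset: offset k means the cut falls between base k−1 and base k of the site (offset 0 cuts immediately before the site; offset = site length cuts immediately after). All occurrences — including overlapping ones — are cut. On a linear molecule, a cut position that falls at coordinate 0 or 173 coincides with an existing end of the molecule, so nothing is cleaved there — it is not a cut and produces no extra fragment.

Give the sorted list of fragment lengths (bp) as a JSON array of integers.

[1,3,4,4,4,4,5,5,7,7,8,8,9,10,10,13,13,15,16,27]

Per-enzyme occurrences:
  ZebX (ATGTGTCC, off=8): starts [24, 52, 83, 115, 159] → cuts [32, 60, 91, 123, 167]
  QalV (CGAG, off=2): starts [9, 34, 98, 139] → cuts [11, 36, 100, 141]
  LmaII (AAAAGTG, off=7): starts [17, 44, 124, 144] → cuts [24, 51, 131, 151]
  DwuX (AGGC, off=1): starts [3, 63, 94, 106, 153, 167] → cuts [4, 64, 95, 107, 154, 168]

All cut coordinates (distinct, sorted): [4, 11, 24, 32, 36, 51, 60, 64, 91, 95, 100, 107, 123, 131, 141, 151, 154, 167, 168]

Fragment lengths:
  [0,4): 4 bp
  [4,11): 7 bp
  [11,24): 13 bp
  [24,32): 8 bp
  [32,36): 4 bp
  [36,51): 15 bp
  [51,60): 9 bp
  [60,64): 4 bp
  [64,91): 27 bp
  [91,95): 4 bp
  [95,100): 5 bp
  [100,107): 7 bp
  [107,123): 16 bp
  [123,131): 8 bp
  [131,141): 10 bp
  [141,151): 10 bp
  [151,154): 3 bp
  [154,167): 13 bp
  [167,168): 1 bp
  [168,173): 5 bp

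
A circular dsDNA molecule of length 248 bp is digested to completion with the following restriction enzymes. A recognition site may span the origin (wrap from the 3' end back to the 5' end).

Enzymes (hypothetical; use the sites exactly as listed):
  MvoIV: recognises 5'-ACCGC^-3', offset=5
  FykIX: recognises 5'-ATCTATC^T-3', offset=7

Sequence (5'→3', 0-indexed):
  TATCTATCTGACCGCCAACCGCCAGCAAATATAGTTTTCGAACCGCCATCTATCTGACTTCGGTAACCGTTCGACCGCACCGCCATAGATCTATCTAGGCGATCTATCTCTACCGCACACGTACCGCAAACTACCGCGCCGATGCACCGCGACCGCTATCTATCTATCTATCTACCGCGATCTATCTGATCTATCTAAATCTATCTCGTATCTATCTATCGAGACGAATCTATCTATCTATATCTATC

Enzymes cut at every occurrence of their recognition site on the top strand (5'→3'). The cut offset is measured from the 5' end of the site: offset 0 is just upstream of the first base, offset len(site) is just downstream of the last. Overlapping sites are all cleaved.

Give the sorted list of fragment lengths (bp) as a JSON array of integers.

Site scan:
  MvoIV ACCGC/5: at [10, 17, 41, 73, 78, 111, 122, 132, 145, 151, 173] ⇒ [15, 22, 46, 78, 83, 116, 127, 137, 150, 156, 178]
  FykIX ATCTATCT/7: at [1, 47, 88, 101, 157, 161, 165, 179, 188, 198, 209, 227, 231, 241, 245] ⇒ [0, 4, 8, 54, 95, 108, 164, 168, 172, 186, 195, 205, 216, 234, 238]

Pooled cuts: [0, 4, 8, 15, 22, 46, 54, 78, 83, 95, 108, 116, 127, 137, 150, 156, 164, 168, 172, 178, 186, 195, 205, 216, 234, 238]

Fragments:
  0→4: 4 bp
  4→8: 4 bp
  8→15: 7 bp
  15→22: 7 bp
  22→46: 24 bp
  46→54: 8 bp
  54→78: 24 bp
  78→83: 5 bp
  83→95: 12 bp
  95→108: 13 bp
  108→116: 8 bp
  116→127: 11 bp
  127→137: 10 bp
  137→150: 13 bp
  150→156: 6 bp
  156→164: 8 bp
  164→168: 4 bp
  168→172: 4 bp
  172→178: 6 bp
  178→186: 8 bp
  186→195: 9 bp
  195→205: 10 bp
  205→216: 11 bp
  216→234: 18 bp
  234→238: 4 bp
  238→0 (wrap): 248-238+0 = 10 bp

[4,4,4,4,4,5,6,6,7,7,8,8,8,8,9,10,10,10,11,11,12,13,13,18,24,24]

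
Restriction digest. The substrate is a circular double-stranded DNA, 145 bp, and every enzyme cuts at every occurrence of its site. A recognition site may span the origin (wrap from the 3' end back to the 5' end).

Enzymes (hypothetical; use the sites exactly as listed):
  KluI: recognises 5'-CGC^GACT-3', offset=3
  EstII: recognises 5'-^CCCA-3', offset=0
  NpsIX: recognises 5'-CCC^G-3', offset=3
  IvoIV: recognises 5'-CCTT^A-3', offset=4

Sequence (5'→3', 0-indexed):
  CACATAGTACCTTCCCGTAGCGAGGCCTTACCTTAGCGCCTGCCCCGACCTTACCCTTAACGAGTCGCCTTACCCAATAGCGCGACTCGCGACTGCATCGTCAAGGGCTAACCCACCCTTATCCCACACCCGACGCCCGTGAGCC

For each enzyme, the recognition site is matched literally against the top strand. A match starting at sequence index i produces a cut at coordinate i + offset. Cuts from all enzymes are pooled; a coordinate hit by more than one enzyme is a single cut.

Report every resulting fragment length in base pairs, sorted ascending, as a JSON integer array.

[1,2,5,5,6,6,7,7,9,9,11,12,13,13,18,21]

Scan for sites:
  KluI CGCGACT/3: at [80, 87] ⇒ [83, 90]
  EstII CCCA/0: at [72, 111, 122, 143] ⇒ [72, 111, 122, 143]
  NpsIX CCCG/3: at [13, 43, 128, 135] ⇒ [16, 46, 131, 138]
  IvoIV CCTTA/4: at [25, 30, 48, 54, 67, 116] ⇒ [29, 34, 52, 58, 71, 120]

Pooled cuts: [16, 29, 34, 46, 52, 58, 71, 72, 83, 90, 111, 120, 122, 131, 138, 143]

Fragments:
  16→29: 13 bp
  29→34: 5 bp
  34→46: 12 bp
  46→52: 6 bp
  52→58: 6 bp
  58→71: 13 bp
  71→72: 1 bp
  72→83: 11 bp
  83→90: 7 bp
  90→111: 21 bp
  111→120: 9 bp
  120→122: 2 bp
  122→131: 9 bp
  131→138: 7 bp
  138→143: 5 bp
  143→16 (wrap): 145-143+16 = 18 bp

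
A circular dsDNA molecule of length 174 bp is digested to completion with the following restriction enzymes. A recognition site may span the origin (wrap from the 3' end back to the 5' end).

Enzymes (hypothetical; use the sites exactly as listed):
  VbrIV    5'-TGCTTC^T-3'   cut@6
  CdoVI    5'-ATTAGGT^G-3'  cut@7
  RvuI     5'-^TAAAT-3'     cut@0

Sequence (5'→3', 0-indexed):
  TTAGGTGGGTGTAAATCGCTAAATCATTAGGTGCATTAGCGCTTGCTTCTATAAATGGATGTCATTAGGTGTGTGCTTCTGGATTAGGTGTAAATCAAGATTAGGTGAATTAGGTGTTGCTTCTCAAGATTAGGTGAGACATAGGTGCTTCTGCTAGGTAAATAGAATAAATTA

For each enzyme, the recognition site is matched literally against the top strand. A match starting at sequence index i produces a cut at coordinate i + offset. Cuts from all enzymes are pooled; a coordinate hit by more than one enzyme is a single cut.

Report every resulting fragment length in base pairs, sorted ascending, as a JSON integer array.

Per-enzyme occurrences:
  VbrIV (TGCTTCT, off=6): starts [43, 73, 117, 145] → cuts [49, 79, 123, 151]
  CdoVI (ATTAGGTG, off=7): starts [25, 63, 82, 99, 108, 128, 173] → cuts [6, 32, 70, 89, 106, 115, 135]
  RvuI (TAAAT, off=0): starts [11, 19, 51, 90, 158, 167] → cuts [11, 19, 51, 90, 158, 167]

Pooled cuts: [6, 11, 19, 32, 49, 51, 70, 79, 89, 90, 106, 115, 123, 135, 151, 158, 167]

Fragments:
  6→11: 5 bp
  11→19: 8 bp
  19→32: 13 bp
  32→49: 17 bp
  49→51: 2 bp
  51→70: 19 bp
  70→79: 9 bp
  79→89: 10 bp
  89→90: 1 bp
  90→106: 16 bp
  106→115: 9 bp
  115→123: 8 bp
  123→135: 12 bp
  135→151: 16 bp
  151→158: 7 bp
  158→167: 9 bp
  167→6 (wrap): 174-167+6 = 13 bp

[1,2,5,7,8,8,9,9,9,10,12,13,13,16,16,17,19]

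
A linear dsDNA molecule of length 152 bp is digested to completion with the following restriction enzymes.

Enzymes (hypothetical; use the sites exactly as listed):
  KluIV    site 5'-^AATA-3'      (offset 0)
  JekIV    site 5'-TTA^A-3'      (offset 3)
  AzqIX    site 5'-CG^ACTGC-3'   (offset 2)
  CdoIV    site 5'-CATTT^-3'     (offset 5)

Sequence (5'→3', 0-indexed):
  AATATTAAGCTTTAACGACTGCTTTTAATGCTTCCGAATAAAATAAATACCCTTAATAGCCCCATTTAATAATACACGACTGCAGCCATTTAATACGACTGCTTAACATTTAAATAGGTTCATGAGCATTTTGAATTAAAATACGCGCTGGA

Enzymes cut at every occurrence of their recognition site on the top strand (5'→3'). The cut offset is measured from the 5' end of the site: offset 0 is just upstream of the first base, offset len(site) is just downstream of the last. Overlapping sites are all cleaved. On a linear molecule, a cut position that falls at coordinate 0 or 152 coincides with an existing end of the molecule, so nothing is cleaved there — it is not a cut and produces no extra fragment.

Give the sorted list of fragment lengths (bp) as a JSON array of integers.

[1,1,1,1,1,2,3,4,5,5,6,7,7,7,8,8,9,9,10,12,13,13,19]

Site scan:
  KluIV AATA/0: at [0, 36, 41, 45, 54, 67, 70, 91, 112, 139] ⇒ [36, 41, 45, 54, 67, 70, 91, 112, 139] (position 0 is a terminus of the linear molecule — no cut)
  JekIV TTAA/3: at [4, 11, 24, 52, 65, 89, 102, 109, 135] ⇒ [7, 14, 27, 55, 68, 92, 105, 112, 138]
  AzqIX CGACTGC/2: at [15, 76, 95] ⇒ [17, 78, 97]
  CdoIV CATTT/5: at [62, 86, 106, 126] ⇒ [67, 91, 111, 131]

All cut coordinates (distinct, sorted): [7, 14, 17, 27, 36, 41, 45, 54, 55, 67, 68, 70, 78, 91, 92, 97, 105, 111, 112, 131, 138, 139]

Fragments:
  [0,7): 7 bp
  [7,14): 7 bp
  [14,17): 3 bp
  [17,27): 10 bp
  [27,36): 9 bp
  [36,41): 5 bp
  [41,45): 4 bp
  [45,54): 9 bp
  [54,55): 1 bp
  [55,67): 12 bp
  [67,68): 1 bp
  [68,70): 2 bp
  [70,78): 8 bp
  [78,91): 13 bp
  [91,92): 1 bp
  [92,97): 5 bp
  [97,105): 8 bp
  [105,111): 6 bp
  [111,112): 1 bp
  [112,131): 19 bp
  [131,138): 7 bp
  [138,139): 1 bp
  [139,152): 13 bp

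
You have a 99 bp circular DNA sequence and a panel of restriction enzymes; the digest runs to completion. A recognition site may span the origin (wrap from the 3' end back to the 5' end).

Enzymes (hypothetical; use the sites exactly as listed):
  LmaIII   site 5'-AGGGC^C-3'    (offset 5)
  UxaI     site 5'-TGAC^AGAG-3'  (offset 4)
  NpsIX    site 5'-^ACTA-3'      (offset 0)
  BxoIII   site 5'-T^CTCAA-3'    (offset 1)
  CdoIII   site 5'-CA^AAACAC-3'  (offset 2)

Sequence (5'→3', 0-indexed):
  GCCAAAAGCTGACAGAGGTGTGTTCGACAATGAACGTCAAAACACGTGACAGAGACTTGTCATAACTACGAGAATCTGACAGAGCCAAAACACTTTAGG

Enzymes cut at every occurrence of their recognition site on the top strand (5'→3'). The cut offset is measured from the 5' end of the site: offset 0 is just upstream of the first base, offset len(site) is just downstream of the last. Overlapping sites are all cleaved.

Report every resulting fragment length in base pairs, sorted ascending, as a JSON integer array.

[7,11,11,14,14,16,26]

Scan for sites:
  LmaIII AGGGCC/5: at [96] ⇒ [2]
  UxaI TGACAGAG/4: at [9, 46, 76] ⇒ [13, 50, 80]
  NpsIX ACTA/0: at [64] ⇒ [64]
  BxoIII (TCTCAA, off=1): no sites
  CdoIII CAAAACAC/2: at [37, 85] ⇒ [39, 87]

All cut coordinates (distinct, sorted): [2, 13, 39, 50, 64, 80, 87]

Fragments:
  2→13: 11 bp
  13→39: 26 bp
  39→50: 11 bp
  50→64: 14 bp
  64→80: 16 bp
  80→87: 7 bp
  87→2 (wrap): 99-87+2 = 14 bp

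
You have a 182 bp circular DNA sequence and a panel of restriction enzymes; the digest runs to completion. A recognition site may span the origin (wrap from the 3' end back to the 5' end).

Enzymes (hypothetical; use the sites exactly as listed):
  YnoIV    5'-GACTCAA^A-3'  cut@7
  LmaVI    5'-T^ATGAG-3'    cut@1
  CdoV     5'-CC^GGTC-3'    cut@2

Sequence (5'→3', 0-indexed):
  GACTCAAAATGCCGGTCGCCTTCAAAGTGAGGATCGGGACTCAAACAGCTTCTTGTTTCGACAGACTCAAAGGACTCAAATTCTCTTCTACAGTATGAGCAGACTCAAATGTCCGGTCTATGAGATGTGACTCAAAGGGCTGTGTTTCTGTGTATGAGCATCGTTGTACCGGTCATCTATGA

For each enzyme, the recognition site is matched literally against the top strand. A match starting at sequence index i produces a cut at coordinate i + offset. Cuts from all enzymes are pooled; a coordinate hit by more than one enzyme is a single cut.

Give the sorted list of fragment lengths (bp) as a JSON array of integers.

[5,6,6,8,9,11,14,15,16,17,18,26,31]

Site scan:
  YnoIV GACTCAAA/7: at [0, 37, 63, 72, 101, 128] ⇒ [7, 44, 70, 79, 108, 135]
  LmaVI TATGAG/1: at [93, 118, 152, 177] ⇒ [94, 119, 153, 178]
  CdoV CCGGTC/2: at [11, 112, 168] ⇒ [13, 114, 170]

Pooled cuts: [7, 13, 44, 70, 79, 94, 108, 114, 119, 135, 153, 170, 178]

Fragments:
  7→13: 6 bp
  13→44: 31 bp
  44→70: 26 bp
  70→79: 9 bp
  79→94: 15 bp
  94→108: 14 bp
  108→114: 6 bp
  114→119: 5 bp
  119→135: 16 bp
  135→153: 18 bp
  153→170: 17 bp
  170→178: 8 bp
  178→7 (wrap): 182-178+7 = 11 bp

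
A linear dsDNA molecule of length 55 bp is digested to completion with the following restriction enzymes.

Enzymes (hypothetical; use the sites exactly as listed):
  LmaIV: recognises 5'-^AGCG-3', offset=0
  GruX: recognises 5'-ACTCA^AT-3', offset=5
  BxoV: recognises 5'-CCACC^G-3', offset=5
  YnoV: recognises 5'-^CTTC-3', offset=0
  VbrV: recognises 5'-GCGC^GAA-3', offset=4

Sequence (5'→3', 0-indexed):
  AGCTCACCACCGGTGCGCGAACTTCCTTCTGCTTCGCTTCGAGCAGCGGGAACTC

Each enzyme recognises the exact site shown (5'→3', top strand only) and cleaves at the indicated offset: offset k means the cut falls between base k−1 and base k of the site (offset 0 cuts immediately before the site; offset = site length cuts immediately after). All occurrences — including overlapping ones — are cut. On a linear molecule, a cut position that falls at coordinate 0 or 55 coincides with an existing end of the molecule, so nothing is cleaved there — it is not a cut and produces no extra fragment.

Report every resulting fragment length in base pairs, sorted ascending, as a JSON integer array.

Site scan:
  LmaIV (AGCG, off=0): starts [44] → cuts [44]
  GruX (ACTCAAT, off=5): no sites
  BxoV (CCACCG, off=5): starts [6] → cuts [11]
  YnoV (CTTC, off=0): starts [21, 25, 31, 36] → cuts [21, 25, 31, 36]
  VbrV (GCGCGAA, off=4): starts [14] → cuts [18]

All cut coordinates (distinct, sorted): [11, 18, 21, 25, 31, 36, 44]

Fragment lengths:
  [0,11): 11 bp
  [11,18): 7 bp
  [18,21): 3 bp
  [21,25): 4 bp
  [25,31): 6 bp
  [31,36): 5 bp
  [36,44): 8 bp
  [44,55): 11 bp

[3,4,5,6,7,8,11,11]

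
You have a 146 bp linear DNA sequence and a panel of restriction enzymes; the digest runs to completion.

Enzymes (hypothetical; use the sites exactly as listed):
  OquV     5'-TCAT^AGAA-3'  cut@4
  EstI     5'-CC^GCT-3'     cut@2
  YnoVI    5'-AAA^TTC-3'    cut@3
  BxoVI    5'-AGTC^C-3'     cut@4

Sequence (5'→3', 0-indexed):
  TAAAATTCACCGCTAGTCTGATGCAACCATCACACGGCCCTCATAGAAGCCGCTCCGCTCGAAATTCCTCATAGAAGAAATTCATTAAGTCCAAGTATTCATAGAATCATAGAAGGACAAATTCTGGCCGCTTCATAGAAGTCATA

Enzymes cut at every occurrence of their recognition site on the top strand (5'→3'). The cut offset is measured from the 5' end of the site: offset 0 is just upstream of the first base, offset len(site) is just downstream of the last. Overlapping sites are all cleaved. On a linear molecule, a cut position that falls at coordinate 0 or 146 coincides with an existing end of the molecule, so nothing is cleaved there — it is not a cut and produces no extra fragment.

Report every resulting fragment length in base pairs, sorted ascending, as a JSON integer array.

Scan for sites:
  OquV (TCATAGAA, off=4): starts [40, 68, 98, 106, 132] → cuts [44, 72, 102, 110, 136]
  EstI (CCGCT, off=2): starts [9, 49, 54, 127] → cuts [11, 51, 56, 129]
  YnoVI (AAATTC, off=3): starts [2, 61, 77, 118] → cuts [5, 64, 80, 121]
  BxoVI (AGTCC, off=4): starts [87] → cuts [91]

Pooled cuts: [5, 11, 44, 51, 56, 64, 72, 80, 91, 102, 110, 121, 129, 136]

Fragment lengths:
  [0,5): 5 bp
  [5,11): 6 bp
  [11,44): 33 bp
  [44,51): 7 bp
  [51,56): 5 bp
  [56,64): 8 bp
  [64,72): 8 bp
  [72,80): 8 bp
  [80,91): 11 bp
  [91,102): 11 bp
  [102,110): 8 bp
  [110,121): 11 bp
  [121,129): 8 bp
  [129,136): 7 bp
  [136,146): 10 bp

[5,5,6,7,7,8,8,8,8,8,10,11,11,11,33]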